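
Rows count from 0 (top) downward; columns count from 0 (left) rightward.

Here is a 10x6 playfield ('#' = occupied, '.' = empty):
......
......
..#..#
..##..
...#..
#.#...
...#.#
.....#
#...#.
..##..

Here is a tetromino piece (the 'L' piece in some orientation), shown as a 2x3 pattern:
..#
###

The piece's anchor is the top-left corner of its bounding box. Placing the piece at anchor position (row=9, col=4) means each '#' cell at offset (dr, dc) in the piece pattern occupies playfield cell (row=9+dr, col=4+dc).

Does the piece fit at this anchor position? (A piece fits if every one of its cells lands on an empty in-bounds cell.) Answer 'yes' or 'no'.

Answer: no

Derivation:
Check each piece cell at anchor (9, 4):
  offset (0,2) -> (9,6): out of bounds -> FAIL
  offset (1,0) -> (10,4): out of bounds -> FAIL
  offset (1,1) -> (10,5): out of bounds -> FAIL
  offset (1,2) -> (10,6): out of bounds -> FAIL
All cells valid: no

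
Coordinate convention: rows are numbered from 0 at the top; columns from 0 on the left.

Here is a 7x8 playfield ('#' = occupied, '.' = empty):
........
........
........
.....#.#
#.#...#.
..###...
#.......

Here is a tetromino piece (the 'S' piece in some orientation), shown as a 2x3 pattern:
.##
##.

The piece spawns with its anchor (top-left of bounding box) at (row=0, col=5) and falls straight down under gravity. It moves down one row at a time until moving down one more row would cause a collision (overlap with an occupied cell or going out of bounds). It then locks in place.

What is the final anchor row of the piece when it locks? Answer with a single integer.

Spawn at (row=0, col=5). Try each row:
  row 0: fits
  row 1: fits
  row 2: blocked -> lock at row 1

Answer: 1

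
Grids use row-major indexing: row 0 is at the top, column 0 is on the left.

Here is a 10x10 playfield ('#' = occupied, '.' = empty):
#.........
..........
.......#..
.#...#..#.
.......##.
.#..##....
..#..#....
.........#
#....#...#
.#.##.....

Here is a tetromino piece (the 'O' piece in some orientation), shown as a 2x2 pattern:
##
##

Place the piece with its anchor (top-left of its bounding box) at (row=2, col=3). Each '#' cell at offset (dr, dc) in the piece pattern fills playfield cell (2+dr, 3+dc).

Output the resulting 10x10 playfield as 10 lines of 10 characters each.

Fill (2+0,3+0) = (2,3)
Fill (2+0,3+1) = (2,4)
Fill (2+1,3+0) = (3,3)
Fill (2+1,3+1) = (3,4)

Answer: #.........
..........
...##..#..
.#.###..#.
.......##.
.#..##....
..#..#....
.........#
#....#...#
.#.##.....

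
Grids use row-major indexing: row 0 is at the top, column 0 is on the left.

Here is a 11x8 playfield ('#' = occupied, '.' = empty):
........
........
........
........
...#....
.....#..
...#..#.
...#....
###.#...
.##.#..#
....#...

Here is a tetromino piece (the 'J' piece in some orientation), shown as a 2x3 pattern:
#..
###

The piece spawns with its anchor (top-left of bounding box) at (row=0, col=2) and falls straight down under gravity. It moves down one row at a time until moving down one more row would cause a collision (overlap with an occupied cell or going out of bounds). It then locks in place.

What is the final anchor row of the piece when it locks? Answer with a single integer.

Answer: 2

Derivation:
Spawn at (row=0, col=2). Try each row:
  row 0: fits
  row 1: fits
  row 2: fits
  row 3: blocked -> lock at row 2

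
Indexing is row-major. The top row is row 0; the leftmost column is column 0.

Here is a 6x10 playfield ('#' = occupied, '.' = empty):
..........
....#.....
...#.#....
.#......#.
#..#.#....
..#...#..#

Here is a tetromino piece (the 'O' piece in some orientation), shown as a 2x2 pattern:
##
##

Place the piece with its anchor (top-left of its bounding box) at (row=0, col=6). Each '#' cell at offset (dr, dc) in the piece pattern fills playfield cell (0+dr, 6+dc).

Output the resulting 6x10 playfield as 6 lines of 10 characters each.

Fill (0+0,6+0) = (0,6)
Fill (0+0,6+1) = (0,7)
Fill (0+1,6+0) = (1,6)
Fill (0+1,6+1) = (1,7)

Answer: ......##..
....#.##..
...#.#....
.#......#.
#..#.#....
..#...#..#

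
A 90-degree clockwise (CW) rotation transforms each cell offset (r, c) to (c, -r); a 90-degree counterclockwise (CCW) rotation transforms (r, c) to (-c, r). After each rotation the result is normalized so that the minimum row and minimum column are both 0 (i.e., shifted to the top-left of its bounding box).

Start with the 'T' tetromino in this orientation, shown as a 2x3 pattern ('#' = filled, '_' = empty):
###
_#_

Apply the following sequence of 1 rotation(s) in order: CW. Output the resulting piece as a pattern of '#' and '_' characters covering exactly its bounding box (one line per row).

Start:
###
_#_
After rotation 1 (CW):
_#
##
_#

Answer: _#
##
_#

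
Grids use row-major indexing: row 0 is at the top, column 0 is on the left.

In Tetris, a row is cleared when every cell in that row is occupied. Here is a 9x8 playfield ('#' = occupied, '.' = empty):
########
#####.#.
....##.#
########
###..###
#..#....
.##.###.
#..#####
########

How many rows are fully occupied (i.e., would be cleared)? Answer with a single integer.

Answer: 3

Derivation:
Check each row:
  row 0: 0 empty cells -> FULL (clear)
  row 1: 2 empty cells -> not full
  row 2: 5 empty cells -> not full
  row 3: 0 empty cells -> FULL (clear)
  row 4: 2 empty cells -> not full
  row 5: 6 empty cells -> not full
  row 6: 3 empty cells -> not full
  row 7: 2 empty cells -> not full
  row 8: 0 empty cells -> FULL (clear)
Total rows cleared: 3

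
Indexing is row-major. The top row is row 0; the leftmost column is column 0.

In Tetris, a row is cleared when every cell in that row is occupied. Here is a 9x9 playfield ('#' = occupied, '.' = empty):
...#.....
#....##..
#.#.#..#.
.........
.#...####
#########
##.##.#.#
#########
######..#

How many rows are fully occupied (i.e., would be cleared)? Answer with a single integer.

Answer: 2

Derivation:
Check each row:
  row 0: 8 empty cells -> not full
  row 1: 6 empty cells -> not full
  row 2: 5 empty cells -> not full
  row 3: 9 empty cells -> not full
  row 4: 4 empty cells -> not full
  row 5: 0 empty cells -> FULL (clear)
  row 6: 3 empty cells -> not full
  row 7: 0 empty cells -> FULL (clear)
  row 8: 2 empty cells -> not full
Total rows cleared: 2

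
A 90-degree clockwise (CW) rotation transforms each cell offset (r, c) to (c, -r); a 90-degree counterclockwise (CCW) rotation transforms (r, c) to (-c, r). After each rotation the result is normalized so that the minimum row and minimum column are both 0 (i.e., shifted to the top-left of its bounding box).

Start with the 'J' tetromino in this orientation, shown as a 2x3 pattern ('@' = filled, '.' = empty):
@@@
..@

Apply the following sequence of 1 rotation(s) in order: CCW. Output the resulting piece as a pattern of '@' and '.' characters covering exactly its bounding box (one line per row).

Start:
@@@
..@
After rotation 1 (CCW):
@@
@.
@.

Answer: @@
@.
@.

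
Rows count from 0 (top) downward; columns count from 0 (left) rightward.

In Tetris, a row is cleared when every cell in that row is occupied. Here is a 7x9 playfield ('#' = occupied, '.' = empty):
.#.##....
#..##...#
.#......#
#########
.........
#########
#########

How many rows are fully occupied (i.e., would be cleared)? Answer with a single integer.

Check each row:
  row 0: 6 empty cells -> not full
  row 1: 5 empty cells -> not full
  row 2: 7 empty cells -> not full
  row 3: 0 empty cells -> FULL (clear)
  row 4: 9 empty cells -> not full
  row 5: 0 empty cells -> FULL (clear)
  row 6: 0 empty cells -> FULL (clear)
Total rows cleared: 3

Answer: 3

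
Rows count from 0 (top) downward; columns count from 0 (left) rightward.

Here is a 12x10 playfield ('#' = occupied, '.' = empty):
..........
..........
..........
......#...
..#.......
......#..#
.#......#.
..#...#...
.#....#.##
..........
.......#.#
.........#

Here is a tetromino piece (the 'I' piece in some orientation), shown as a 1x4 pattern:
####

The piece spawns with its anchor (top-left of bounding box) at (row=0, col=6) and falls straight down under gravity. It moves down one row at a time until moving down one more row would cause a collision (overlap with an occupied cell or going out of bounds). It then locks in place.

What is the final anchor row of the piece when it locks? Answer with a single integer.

Spawn at (row=0, col=6). Try each row:
  row 0: fits
  row 1: fits
  row 2: fits
  row 3: blocked -> lock at row 2

Answer: 2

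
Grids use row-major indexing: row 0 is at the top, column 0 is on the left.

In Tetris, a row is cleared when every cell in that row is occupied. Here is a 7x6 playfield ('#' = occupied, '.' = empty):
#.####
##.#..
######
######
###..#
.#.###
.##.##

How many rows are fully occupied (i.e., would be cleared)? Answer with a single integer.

Answer: 2

Derivation:
Check each row:
  row 0: 1 empty cell -> not full
  row 1: 3 empty cells -> not full
  row 2: 0 empty cells -> FULL (clear)
  row 3: 0 empty cells -> FULL (clear)
  row 4: 2 empty cells -> not full
  row 5: 2 empty cells -> not full
  row 6: 2 empty cells -> not full
Total rows cleared: 2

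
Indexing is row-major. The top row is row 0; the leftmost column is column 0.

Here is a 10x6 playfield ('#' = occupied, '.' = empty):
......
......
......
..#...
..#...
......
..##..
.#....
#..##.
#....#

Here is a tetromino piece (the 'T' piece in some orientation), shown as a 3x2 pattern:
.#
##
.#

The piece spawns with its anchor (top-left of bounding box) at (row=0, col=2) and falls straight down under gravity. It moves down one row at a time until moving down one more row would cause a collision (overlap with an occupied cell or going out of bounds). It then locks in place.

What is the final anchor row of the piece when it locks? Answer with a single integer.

Spawn at (row=0, col=2). Try each row:
  row 0: fits
  row 1: fits
  row 2: blocked -> lock at row 1

Answer: 1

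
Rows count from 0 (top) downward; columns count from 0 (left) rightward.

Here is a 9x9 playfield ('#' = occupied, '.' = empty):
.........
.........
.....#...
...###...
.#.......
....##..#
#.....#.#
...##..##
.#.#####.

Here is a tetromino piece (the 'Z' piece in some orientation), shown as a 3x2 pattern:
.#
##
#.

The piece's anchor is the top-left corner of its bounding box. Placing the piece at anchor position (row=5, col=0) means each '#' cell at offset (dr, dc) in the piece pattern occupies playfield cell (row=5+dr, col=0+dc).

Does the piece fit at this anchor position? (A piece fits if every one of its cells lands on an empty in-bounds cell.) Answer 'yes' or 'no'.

Answer: no

Derivation:
Check each piece cell at anchor (5, 0):
  offset (0,1) -> (5,1): empty -> OK
  offset (1,0) -> (6,0): occupied ('#') -> FAIL
  offset (1,1) -> (6,1): empty -> OK
  offset (2,0) -> (7,0): empty -> OK
All cells valid: no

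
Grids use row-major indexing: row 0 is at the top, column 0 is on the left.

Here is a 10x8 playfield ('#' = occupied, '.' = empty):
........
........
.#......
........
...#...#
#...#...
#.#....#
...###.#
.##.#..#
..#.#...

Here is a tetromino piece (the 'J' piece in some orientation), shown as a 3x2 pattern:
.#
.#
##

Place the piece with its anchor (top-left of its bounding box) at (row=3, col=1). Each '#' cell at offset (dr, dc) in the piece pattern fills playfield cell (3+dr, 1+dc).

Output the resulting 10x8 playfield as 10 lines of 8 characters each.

Answer: ........
........
.#......
..#.....
..##...#
###.#...
#.#....#
...###.#
.##.#..#
..#.#...

Derivation:
Fill (3+0,1+1) = (3,2)
Fill (3+1,1+1) = (4,2)
Fill (3+2,1+0) = (5,1)
Fill (3+2,1+1) = (5,2)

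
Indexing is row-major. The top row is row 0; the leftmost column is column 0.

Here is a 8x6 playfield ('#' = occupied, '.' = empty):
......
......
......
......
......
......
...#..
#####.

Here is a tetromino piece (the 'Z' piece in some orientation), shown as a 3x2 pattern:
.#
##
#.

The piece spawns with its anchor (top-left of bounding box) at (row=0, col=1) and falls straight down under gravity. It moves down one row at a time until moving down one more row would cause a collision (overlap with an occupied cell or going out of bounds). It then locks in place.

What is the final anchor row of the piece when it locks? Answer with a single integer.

Spawn at (row=0, col=1). Try each row:
  row 0: fits
  row 1: fits
  row 2: fits
  row 3: fits
  row 4: fits
  row 5: blocked -> lock at row 4

Answer: 4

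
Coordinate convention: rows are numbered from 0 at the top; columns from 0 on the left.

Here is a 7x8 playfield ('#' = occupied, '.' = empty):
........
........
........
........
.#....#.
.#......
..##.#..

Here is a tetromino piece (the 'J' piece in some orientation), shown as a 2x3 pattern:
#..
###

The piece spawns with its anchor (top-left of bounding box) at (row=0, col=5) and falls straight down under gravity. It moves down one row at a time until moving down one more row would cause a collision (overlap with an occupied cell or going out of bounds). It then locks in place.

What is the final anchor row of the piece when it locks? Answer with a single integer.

Answer: 2

Derivation:
Spawn at (row=0, col=5). Try each row:
  row 0: fits
  row 1: fits
  row 2: fits
  row 3: blocked -> lock at row 2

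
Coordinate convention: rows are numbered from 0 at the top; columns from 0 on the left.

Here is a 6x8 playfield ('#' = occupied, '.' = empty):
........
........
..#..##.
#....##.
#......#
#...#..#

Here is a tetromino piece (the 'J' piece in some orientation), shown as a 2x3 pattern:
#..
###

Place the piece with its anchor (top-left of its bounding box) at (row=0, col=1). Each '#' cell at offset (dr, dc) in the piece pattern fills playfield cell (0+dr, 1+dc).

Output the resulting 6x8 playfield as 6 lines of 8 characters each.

Answer: .#......
.###....
..#..##.
#....##.
#......#
#...#..#

Derivation:
Fill (0+0,1+0) = (0,1)
Fill (0+1,1+0) = (1,1)
Fill (0+1,1+1) = (1,2)
Fill (0+1,1+2) = (1,3)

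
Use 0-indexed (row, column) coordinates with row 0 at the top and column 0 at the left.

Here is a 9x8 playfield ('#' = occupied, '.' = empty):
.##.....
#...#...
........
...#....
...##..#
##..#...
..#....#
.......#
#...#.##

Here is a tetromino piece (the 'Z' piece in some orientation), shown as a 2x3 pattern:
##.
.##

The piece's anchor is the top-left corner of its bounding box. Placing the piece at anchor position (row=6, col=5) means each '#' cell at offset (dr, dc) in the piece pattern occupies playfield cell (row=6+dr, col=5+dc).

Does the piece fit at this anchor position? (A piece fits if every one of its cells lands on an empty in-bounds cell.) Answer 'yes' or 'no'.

Answer: no

Derivation:
Check each piece cell at anchor (6, 5):
  offset (0,0) -> (6,5): empty -> OK
  offset (0,1) -> (6,6): empty -> OK
  offset (1,1) -> (7,6): empty -> OK
  offset (1,2) -> (7,7): occupied ('#') -> FAIL
All cells valid: no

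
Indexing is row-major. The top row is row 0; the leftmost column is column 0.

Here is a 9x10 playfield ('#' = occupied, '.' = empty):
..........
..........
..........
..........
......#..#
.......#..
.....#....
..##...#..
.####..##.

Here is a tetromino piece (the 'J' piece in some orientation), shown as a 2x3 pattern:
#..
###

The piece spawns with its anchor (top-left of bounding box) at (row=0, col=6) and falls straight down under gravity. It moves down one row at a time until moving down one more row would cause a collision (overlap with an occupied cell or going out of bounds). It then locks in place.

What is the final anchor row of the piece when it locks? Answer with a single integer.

Answer: 2

Derivation:
Spawn at (row=0, col=6). Try each row:
  row 0: fits
  row 1: fits
  row 2: fits
  row 3: blocked -> lock at row 2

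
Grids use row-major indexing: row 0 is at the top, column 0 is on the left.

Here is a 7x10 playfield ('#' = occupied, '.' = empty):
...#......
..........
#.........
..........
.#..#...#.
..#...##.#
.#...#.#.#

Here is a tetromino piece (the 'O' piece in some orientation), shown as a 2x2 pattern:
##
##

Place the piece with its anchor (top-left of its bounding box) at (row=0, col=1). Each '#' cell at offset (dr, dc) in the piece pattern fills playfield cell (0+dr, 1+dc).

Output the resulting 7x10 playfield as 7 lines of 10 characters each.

Answer: .###......
.##.......
#.........
..........
.#..#...#.
..#...##.#
.#...#.#.#

Derivation:
Fill (0+0,1+0) = (0,1)
Fill (0+0,1+1) = (0,2)
Fill (0+1,1+0) = (1,1)
Fill (0+1,1+1) = (1,2)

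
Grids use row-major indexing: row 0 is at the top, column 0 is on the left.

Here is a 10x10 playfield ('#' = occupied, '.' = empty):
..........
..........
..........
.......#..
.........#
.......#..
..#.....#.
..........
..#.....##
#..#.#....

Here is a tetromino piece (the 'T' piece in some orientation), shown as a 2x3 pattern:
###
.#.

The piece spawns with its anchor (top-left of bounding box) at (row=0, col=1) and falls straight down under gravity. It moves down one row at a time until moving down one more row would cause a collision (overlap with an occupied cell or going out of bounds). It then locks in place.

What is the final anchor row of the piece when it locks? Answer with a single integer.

Answer: 4

Derivation:
Spawn at (row=0, col=1). Try each row:
  row 0: fits
  row 1: fits
  row 2: fits
  row 3: fits
  row 4: fits
  row 5: blocked -> lock at row 4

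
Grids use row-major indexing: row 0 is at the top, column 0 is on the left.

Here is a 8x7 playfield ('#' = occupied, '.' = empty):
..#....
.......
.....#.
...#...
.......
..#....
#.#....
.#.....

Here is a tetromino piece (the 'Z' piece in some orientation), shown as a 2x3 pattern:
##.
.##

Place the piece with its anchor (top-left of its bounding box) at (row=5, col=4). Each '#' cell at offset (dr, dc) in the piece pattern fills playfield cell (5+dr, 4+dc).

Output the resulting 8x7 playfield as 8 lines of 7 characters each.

Fill (5+0,4+0) = (5,4)
Fill (5+0,4+1) = (5,5)
Fill (5+1,4+1) = (6,5)
Fill (5+1,4+2) = (6,6)

Answer: ..#....
.......
.....#.
...#...
.......
..#.##.
#.#..##
.#.....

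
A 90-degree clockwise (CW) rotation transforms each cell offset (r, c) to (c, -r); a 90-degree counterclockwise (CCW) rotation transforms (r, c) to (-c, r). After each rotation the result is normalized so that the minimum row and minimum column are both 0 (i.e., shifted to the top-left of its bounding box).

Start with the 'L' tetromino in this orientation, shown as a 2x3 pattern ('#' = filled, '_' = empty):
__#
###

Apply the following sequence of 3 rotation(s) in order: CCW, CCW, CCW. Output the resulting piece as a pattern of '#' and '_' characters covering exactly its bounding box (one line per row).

Start:
__#
###
After rotation 1 (CCW):
##
_#
_#
After rotation 2 (CCW):
###
#__
After rotation 3 (CCW):
#_
#_
##

Answer: #_
#_
##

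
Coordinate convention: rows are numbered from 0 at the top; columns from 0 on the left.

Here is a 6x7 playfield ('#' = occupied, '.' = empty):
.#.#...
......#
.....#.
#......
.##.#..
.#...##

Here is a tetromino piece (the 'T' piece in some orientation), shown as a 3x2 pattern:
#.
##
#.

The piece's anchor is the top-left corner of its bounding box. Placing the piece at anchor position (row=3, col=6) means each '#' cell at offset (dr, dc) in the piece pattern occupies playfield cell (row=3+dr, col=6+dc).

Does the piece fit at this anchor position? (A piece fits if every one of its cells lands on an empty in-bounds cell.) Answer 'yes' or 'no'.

Check each piece cell at anchor (3, 6):
  offset (0,0) -> (3,6): empty -> OK
  offset (1,0) -> (4,6): empty -> OK
  offset (1,1) -> (4,7): out of bounds -> FAIL
  offset (2,0) -> (5,6): occupied ('#') -> FAIL
All cells valid: no

Answer: no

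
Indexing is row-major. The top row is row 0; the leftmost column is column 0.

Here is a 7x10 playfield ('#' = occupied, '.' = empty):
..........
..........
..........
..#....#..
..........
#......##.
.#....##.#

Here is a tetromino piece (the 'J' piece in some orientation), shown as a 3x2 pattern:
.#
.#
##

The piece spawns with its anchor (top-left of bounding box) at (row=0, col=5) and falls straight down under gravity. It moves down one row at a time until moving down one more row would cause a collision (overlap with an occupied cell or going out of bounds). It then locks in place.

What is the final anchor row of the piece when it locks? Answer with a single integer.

Answer: 3

Derivation:
Spawn at (row=0, col=5). Try each row:
  row 0: fits
  row 1: fits
  row 2: fits
  row 3: fits
  row 4: blocked -> lock at row 3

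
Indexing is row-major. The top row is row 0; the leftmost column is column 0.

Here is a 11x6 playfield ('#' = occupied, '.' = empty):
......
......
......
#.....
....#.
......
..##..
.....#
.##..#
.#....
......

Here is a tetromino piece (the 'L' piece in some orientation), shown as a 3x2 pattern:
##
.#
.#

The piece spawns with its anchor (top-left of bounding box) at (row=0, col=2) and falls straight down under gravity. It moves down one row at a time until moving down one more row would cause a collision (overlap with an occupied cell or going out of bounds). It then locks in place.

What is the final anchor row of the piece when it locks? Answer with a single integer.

Answer: 3

Derivation:
Spawn at (row=0, col=2). Try each row:
  row 0: fits
  row 1: fits
  row 2: fits
  row 3: fits
  row 4: blocked -> lock at row 3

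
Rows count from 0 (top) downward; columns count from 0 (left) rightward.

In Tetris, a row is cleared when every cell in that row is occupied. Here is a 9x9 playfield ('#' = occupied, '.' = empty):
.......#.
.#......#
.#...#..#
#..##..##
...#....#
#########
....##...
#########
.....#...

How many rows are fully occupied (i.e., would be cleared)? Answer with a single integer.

Check each row:
  row 0: 8 empty cells -> not full
  row 1: 7 empty cells -> not full
  row 2: 6 empty cells -> not full
  row 3: 4 empty cells -> not full
  row 4: 7 empty cells -> not full
  row 5: 0 empty cells -> FULL (clear)
  row 6: 7 empty cells -> not full
  row 7: 0 empty cells -> FULL (clear)
  row 8: 8 empty cells -> not full
Total rows cleared: 2

Answer: 2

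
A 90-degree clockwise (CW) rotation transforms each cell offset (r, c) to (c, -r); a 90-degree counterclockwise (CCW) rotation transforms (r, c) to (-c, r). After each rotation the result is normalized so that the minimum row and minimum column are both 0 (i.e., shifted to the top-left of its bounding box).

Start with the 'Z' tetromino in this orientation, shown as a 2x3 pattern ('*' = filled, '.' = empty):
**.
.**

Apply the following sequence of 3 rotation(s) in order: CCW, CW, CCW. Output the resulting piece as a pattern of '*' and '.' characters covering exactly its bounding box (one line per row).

Answer: .*
**
*.

Derivation:
Start:
**.
.**
After rotation 1 (CCW):
.*
**
*.
After rotation 2 (CW):
**.
.**
After rotation 3 (CCW):
.*
**
*.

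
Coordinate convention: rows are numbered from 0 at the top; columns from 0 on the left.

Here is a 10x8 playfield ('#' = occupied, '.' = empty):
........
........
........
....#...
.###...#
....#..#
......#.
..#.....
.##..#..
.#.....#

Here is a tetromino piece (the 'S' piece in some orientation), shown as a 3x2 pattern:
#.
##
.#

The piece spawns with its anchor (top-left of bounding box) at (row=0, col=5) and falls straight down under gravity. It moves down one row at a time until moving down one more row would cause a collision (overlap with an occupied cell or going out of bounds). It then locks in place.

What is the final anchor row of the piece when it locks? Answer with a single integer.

Spawn at (row=0, col=5). Try each row:
  row 0: fits
  row 1: fits
  row 2: fits
  row 3: fits
  row 4: blocked -> lock at row 3

Answer: 3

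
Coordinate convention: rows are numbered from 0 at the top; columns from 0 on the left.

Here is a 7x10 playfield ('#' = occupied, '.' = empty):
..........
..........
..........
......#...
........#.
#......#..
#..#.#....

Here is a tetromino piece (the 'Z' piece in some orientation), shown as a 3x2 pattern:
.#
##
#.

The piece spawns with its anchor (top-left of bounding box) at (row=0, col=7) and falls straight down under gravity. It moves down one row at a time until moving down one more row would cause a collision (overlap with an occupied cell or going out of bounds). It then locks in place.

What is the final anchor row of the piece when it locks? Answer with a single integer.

Answer: 2

Derivation:
Spawn at (row=0, col=7). Try each row:
  row 0: fits
  row 1: fits
  row 2: fits
  row 3: blocked -> lock at row 2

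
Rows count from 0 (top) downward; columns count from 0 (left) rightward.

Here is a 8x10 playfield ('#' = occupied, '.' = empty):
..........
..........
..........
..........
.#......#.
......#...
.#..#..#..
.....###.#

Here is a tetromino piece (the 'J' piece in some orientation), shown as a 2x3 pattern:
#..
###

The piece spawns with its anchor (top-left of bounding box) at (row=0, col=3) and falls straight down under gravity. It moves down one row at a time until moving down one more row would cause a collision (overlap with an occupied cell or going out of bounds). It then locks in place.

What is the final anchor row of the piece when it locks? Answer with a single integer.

Spawn at (row=0, col=3). Try each row:
  row 0: fits
  row 1: fits
  row 2: fits
  row 3: fits
  row 4: fits
  row 5: blocked -> lock at row 4

Answer: 4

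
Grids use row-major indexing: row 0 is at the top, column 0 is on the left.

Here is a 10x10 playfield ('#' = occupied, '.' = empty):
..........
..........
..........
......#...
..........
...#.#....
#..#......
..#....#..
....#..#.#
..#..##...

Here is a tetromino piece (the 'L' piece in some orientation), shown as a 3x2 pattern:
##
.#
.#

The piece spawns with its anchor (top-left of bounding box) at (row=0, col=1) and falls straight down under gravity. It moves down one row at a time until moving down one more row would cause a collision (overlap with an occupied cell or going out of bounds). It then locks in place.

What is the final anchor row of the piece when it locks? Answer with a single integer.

Spawn at (row=0, col=1). Try each row:
  row 0: fits
  row 1: fits
  row 2: fits
  row 3: fits
  row 4: fits
  row 5: blocked -> lock at row 4

Answer: 4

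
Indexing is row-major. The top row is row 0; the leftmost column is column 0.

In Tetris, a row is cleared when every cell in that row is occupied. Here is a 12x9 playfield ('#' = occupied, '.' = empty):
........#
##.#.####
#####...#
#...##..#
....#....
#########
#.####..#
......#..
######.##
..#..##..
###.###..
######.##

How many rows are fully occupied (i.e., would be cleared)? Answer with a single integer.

Check each row:
  row 0: 8 empty cells -> not full
  row 1: 2 empty cells -> not full
  row 2: 3 empty cells -> not full
  row 3: 5 empty cells -> not full
  row 4: 8 empty cells -> not full
  row 5: 0 empty cells -> FULL (clear)
  row 6: 3 empty cells -> not full
  row 7: 8 empty cells -> not full
  row 8: 1 empty cell -> not full
  row 9: 6 empty cells -> not full
  row 10: 3 empty cells -> not full
  row 11: 1 empty cell -> not full
Total rows cleared: 1

Answer: 1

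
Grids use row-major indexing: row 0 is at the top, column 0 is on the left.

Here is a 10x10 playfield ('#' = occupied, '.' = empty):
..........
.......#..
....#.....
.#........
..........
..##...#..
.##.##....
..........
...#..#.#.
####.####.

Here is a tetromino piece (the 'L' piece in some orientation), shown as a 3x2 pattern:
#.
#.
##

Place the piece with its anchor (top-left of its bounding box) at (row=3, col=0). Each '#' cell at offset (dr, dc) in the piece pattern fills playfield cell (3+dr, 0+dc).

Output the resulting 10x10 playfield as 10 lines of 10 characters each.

Fill (3+0,0+0) = (3,0)
Fill (3+1,0+0) = (4,0)
Fill (3+2,0+0) = (5,0)
Fill (3+2,0+1) = (5,1)

Answer: ..........
.......#..
....#.....
##........
#.........
####...#..
.##.##....
..........
...#..#.#.
####.####.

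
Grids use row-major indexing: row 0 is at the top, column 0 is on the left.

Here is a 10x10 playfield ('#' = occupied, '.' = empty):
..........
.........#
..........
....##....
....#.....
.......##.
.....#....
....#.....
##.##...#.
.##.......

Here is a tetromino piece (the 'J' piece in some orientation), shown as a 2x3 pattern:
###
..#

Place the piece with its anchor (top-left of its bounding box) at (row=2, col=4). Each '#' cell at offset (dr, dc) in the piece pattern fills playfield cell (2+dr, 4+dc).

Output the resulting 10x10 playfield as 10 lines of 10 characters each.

Answer: ..........
.........#
....###...
....###...
....#.....
.......##.
.....#....
....#.....
##.##...#.
.##.......

Derivation:
Fill (2+0,4+0) = (2,4)
Fill (2+0,4+1) = (2,5)
Fill (2+0,4+2) = (2,6)
Fill (2+1,4+2) = (3,6)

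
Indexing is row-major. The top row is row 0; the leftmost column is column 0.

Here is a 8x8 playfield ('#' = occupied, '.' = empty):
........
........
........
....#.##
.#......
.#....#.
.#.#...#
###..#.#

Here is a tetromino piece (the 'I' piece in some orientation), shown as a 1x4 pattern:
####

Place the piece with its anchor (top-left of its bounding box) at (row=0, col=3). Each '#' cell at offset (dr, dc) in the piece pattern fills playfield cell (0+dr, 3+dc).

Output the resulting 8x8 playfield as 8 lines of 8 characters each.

Answer: ...####.
........
........
....#.##
.#......
.#....#.
.#.#...#
###..#.#

Derivation:
Fill (0+0,3+0) = (0,3)
Fill (0+0,3+1) = (0,4)
Fill (0+0,3+2) = (0,5)
Fill (0+0,3+3) = (0,6)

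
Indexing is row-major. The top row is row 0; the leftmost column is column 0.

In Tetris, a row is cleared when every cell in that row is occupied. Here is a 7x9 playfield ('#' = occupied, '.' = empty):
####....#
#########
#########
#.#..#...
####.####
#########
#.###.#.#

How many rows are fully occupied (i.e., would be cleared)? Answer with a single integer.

Answer: 3

Derivation:
Check each row:
  row 0: 4 empty cells -> not full
  row 1: 0 empty cells -> FULL (clear)
  row 2: 0 empty cells -> FULL (clear)
  row 3: 6 empty cells -> not full
  row 4: 1 empty cell -> not full
  row 5: 0 empty cells -> FULL (clear)
  row 6: 3 empty cells -> not full
Total rows cleared: 3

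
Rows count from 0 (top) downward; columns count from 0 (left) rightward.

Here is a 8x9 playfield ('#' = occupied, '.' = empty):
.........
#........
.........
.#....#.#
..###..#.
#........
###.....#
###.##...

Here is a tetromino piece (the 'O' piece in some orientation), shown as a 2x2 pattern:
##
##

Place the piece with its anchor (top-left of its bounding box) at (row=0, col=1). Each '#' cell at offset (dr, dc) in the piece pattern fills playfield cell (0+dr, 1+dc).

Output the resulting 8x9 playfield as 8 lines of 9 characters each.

Answer: .##......
###......
.........
.#....#.#
..###..#.
#........
###.....#
###.##...

Derivation:
Fill (0+0,1+0) = (0,1)
Fill (0+0,1+1) = (0,2)
Fill (0+1,1+0) = (1,1)
Fill (0+1,1+1) = (1,2)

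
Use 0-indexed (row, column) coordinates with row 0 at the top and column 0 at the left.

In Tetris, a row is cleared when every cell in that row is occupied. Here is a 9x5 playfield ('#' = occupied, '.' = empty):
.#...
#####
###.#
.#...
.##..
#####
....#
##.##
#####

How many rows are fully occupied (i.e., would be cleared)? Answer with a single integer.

Answer: 3

Derivation:
Check each row:
  row 0: 4 empty cells -> not full
  row 1: 0 empty cells -> FULL (clear)
  row 2: 1 empty cell -> not full
  row 3: 4 empty cells -> not full
  row 4: 3 empty cells -> not full
  row 5: 0 empty cells -> FULL (clear)
  row 6: 4 empty cells -> not full
  row 7: 1 empty cell -> not full
  row 8: 0 empty cells -> FULL (clear)
Total rows cleared: 3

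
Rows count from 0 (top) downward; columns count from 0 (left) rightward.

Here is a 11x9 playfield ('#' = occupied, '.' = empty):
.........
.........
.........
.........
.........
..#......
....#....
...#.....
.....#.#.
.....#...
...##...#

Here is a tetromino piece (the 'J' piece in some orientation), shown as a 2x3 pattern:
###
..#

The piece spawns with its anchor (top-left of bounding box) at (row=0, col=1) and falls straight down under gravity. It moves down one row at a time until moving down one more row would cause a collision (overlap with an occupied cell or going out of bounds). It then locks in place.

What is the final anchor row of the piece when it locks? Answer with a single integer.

Spawn at (row=0, col=1). Try each row:
  row 0: fits
  row 1: fits
  row 2: fits
  row 3: fits
  row 4: fits
  row 5: blocked -> lock at row 4

Answer: 4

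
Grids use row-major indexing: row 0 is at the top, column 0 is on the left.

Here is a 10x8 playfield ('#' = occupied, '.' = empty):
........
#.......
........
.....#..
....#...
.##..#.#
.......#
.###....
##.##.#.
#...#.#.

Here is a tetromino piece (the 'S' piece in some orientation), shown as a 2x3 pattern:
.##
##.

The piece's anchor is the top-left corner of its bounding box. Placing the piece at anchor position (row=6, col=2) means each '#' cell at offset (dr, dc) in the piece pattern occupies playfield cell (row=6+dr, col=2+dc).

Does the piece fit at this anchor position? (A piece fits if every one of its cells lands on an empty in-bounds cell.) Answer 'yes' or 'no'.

Answer: no

Derivation:
Check each piece cell at anchor (6, 2):
  offset (0,1) -> (6,3): empty -> OK
  offset (0,2) -> (6,4): empty -> OK
  offset (1,0) -> (7,2): occupied ('#') -> FAIL
  offset (1,1) -> (7,3): occupied ('#') -> FAIL
All cells valid: no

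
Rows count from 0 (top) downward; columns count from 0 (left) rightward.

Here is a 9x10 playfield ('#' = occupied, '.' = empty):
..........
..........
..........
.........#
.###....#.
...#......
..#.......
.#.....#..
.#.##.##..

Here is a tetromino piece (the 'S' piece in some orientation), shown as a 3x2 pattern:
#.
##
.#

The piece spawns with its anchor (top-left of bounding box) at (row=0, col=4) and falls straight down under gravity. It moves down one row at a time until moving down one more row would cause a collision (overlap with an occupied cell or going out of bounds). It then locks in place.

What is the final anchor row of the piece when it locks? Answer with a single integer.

Spawn at (row=0, col=4). Try each row:
  row 0: fits
  row 1: fits
  row 2: fits
  row 3: fits
  row 4: fits
  row 5: fits
  row 6: fits
  row 7: blocked -> lock at row 6

Answer: 6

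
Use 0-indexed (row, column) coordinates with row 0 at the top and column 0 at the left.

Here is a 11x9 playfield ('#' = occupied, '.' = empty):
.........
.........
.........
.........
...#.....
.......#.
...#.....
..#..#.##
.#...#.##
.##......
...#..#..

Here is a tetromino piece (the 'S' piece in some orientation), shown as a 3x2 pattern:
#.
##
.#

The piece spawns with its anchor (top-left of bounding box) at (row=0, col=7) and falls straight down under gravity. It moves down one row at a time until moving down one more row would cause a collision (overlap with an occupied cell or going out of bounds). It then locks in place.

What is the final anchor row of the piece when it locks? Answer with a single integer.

Spawn at (row=0, col=7). Try each row:
  row 0: fits
  row 1: fits
  row 2: fits
  row 3: fits
  row 4: blocked -> lock at row 3

Answer: 3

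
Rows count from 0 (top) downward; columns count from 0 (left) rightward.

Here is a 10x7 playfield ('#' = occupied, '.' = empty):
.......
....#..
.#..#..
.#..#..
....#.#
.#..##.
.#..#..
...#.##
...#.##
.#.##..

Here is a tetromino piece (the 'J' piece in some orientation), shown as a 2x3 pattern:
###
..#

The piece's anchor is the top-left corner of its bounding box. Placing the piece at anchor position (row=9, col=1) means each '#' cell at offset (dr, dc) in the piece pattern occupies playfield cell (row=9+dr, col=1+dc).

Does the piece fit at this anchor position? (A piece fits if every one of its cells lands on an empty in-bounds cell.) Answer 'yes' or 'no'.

Check each piece cell at anchor (9, 1):
  offset (0,0) -> (9,1): occupied ('#') -> FAIL
  offset (0,1) -> (9,2): empty -> OK
  offset (0,2) -> (9,3): occupied ('#') -> FAIL
  offset (1,2) -> (10,3): out of bounds -> FAIL
All cells valid: no

Answer: no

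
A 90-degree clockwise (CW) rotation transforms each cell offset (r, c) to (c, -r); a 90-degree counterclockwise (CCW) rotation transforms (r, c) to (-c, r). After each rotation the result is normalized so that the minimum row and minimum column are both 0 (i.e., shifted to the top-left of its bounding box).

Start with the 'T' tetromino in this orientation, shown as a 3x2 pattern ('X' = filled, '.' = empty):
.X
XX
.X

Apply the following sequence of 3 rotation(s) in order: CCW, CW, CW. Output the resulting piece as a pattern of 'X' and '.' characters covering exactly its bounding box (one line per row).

Answer: .X.
XXX

Derivation:
Start:
.X
XX
.X
After rotation 1 (CCW):
XXX
.X.
After rotation 2 (CW):
.X
XX
.X
After rotation 3 (CW):
.X.
XXX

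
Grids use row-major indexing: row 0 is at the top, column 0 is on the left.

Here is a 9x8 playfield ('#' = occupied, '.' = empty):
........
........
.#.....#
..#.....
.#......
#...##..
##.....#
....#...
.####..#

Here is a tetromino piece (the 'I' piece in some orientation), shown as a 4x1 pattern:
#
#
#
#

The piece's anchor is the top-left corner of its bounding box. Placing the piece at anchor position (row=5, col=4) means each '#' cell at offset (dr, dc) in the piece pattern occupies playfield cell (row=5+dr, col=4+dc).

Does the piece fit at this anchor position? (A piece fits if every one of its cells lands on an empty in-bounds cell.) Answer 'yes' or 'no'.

Answer: no

Derivation:
Check each piece cell at anchor (5, 4):
  offset (0,0) -> (5,4): occupied ('#') -> FAIL
  offset (1,0) -> (6,4): empty -> OK
  offset (2,0) -> (7,4): occupied ('#') -> FAIL
  offset (3,0) -> (8,4): occupied ('#') -> FAIL
All cells valid: no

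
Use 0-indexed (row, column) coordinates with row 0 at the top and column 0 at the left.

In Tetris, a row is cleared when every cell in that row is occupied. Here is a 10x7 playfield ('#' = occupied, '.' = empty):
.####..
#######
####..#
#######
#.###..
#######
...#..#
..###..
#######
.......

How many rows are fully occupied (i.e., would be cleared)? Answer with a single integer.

Answer: 4

Derivation:
Check each row:
  row 0: 3 empty cells -> not full
  row 1: 0 empty cells -> FULL (clear)
  row 2: 2 empty cells -> not full
  row 3: 0 empty cells -> FULL (clear)
  row 4: 3 empty cells -> not full
  row 5: 0 empty cells -> FULL (clear)
  row 6: 5 empty cells -> not full
  row 7: 4 empty cells -> not full
  row 8: 0 empty cells -> FULL (clear)
  row 9: 7 empty cells -> not full
Total rows cleared: 4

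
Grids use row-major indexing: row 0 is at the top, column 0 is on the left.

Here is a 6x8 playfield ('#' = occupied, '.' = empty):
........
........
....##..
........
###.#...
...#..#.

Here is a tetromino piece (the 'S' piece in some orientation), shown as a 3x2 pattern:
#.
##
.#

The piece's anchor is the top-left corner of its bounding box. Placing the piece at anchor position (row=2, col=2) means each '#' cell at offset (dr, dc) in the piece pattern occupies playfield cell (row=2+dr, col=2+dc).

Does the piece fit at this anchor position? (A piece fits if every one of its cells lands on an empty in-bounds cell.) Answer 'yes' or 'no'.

Check each piece cell at anchor (2, 2):
  offset (0,0) -> (2,2): empty -> OK
  offset (1,0) -> (3,2): empty -> OK
  offset (1,1) -> (3,3): empty -> OK
  offset (2,1) -> (4,3): empty -> OK
All cells valid: yes

Answer: yes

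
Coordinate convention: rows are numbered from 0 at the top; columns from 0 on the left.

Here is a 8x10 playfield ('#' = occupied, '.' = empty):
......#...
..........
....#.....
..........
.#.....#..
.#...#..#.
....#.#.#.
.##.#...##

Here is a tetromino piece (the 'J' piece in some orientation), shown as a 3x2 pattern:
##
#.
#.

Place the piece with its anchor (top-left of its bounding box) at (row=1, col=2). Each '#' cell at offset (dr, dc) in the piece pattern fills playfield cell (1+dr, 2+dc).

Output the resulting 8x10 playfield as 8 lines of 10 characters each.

Answer: ......#...
..##......
..#.#.....
..#.......
.#.....#..
.#...#..#.
....#.#.#.
.##.#...##

Derivation:
Fill (1+0,2+0) = (1,2)
Fill (1+0,2+1) = (1,3)
Fill (1+1,2+0) = (2,2)
Fill (1+2,2+0) = (3,2)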